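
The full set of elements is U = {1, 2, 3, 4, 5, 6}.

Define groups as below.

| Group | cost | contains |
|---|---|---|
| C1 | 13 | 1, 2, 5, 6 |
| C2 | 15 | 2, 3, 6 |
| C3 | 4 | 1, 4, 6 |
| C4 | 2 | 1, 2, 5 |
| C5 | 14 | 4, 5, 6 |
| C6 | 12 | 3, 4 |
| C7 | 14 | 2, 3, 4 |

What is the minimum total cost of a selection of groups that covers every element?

C3, C4, C6 together cover every element (C3 ∪ C4 ∪ C6 = {1, 2, 3, 4, 5, 6}); total cost 4 + 2 + 12 = 18.
No covering selection has total cost below 18.

18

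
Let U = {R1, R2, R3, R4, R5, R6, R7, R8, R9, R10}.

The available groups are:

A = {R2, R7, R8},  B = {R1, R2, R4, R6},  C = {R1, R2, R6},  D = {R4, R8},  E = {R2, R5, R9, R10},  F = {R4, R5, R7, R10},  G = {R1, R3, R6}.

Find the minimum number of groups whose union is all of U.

4

A and E and F and G together: A ∪ E ∪ F ∪ G = {R1, R2, R3, R4, R5, R6, R7, R8, R9, R10} — every element is covered.
No 3 of the 7 groups cover everything (all 35 combinations miss at least one element), so 4 is optimal.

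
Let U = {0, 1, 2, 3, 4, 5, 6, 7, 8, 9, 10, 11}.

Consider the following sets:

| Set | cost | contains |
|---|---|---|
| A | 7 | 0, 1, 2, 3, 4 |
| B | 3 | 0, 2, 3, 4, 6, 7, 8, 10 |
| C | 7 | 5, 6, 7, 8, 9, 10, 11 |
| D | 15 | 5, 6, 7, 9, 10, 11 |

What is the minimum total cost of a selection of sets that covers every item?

A, C together cover every item (A ∪ C = {0, 1, 2, 3, 4, 5, 6, 7, 8, 9, 10, 11}); total cost 7 + 7 = 14.
The greedy pick B, C, A costs 17; no covering selection beats 14.

14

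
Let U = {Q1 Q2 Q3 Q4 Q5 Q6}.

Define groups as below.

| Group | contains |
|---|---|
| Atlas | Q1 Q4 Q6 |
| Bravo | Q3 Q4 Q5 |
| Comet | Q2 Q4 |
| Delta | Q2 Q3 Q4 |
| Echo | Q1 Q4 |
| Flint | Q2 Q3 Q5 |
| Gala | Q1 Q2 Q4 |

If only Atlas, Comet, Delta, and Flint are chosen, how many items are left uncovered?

Union of Atlas, Comet, Delta, Flint = {Q1, Q2, Q3, Q4, Q5, Q6} — that's every item, so 0 are uncovered.

0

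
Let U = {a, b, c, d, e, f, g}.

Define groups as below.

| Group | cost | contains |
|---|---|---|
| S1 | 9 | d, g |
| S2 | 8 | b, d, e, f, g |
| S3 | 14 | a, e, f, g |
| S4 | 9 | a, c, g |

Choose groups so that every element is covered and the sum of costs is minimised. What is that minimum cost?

S2, S4 together cover every element (S2 ∪ S4 = {a, b, c, d, e, f, g}); total cost 8 + 9 = 17.
No covering selection has total cost below 17.

17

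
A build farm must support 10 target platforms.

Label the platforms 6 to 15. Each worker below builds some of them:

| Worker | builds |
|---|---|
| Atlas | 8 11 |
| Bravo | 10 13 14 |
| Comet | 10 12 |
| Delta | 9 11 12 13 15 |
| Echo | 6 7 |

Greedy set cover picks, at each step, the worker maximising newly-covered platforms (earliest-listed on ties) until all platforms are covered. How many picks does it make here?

4

Greedy: pick Delta (covers 5 new) → pick Bravo (covers 2 new) → pick Echo (covers 2 new) → pick Atlas (covers 1 new). Total picks: 4.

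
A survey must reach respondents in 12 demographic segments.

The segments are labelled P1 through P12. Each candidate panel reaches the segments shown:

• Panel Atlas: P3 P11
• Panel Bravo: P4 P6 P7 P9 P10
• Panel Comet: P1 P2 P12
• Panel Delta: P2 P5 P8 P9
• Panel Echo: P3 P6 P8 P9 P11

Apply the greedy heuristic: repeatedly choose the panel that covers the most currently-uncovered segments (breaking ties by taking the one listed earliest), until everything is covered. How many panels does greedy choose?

4

Greedy: pick Bravo (covers 5 new) → pick Comet (covers 3 new) → pick Echo (covers 3 new) → pick Delta (covers 1 new). Total picks: 4.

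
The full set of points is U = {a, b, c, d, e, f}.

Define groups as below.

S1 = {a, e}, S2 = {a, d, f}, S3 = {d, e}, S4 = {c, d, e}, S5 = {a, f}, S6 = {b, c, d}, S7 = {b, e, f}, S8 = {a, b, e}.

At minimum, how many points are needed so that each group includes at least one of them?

Take H = {a, b, e}. Each listed group contains at least one of these, so H is a hitting set of size 3.
No choice of 2 points meets every group, so 3 is the minimum.

3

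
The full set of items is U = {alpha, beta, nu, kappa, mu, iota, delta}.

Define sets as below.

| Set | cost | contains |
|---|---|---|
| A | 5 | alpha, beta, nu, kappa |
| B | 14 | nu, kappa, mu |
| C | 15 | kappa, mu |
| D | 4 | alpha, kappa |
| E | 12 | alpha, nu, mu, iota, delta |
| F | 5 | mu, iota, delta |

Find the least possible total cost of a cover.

A, F together cover every item (A ∪ F = {alpha, beta, nu, kappa, mu, iota, delta}); total cost 5 + 5 = 10.
No covering selection has total cost below 10.

10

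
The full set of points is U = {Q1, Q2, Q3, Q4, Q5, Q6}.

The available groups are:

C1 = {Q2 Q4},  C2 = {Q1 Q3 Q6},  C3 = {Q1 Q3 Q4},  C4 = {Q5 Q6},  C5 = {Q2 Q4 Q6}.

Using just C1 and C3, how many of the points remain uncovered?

Union of C1, C3 = {Q1, Q2, Q3, Q4}.
Not covered: Q5, Q6 — 2 points.

2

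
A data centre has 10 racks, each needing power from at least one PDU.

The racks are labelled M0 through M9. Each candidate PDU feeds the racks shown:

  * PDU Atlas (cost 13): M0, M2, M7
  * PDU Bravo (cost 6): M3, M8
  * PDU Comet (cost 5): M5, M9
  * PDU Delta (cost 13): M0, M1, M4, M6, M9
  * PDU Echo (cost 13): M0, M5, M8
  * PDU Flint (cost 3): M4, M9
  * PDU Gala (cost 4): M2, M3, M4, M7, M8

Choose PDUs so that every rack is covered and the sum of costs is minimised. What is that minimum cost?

Comet, Delta, Gala together cover every rack (Comet ∪ Delta ∪ Gala = {M0, M1, M2, M3, M4, M5, M6, M7, M8, M9}); total cost 5 + 13 + 4 = 22.
No covering selection has total cost below 22.

22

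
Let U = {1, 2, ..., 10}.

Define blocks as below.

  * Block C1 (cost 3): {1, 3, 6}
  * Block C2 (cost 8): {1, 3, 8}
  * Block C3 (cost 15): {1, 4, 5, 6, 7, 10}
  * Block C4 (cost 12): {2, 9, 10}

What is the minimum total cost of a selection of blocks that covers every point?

C2, C3, C4 together cover every point (C2 ∪ C3 ∪ C4 = {1, 2, 3, 4, 5, 6, 7, 8, 9, 10}); total cost 8 + 15 + 12 = 35.
The greedy pick C1, C3, C4, C2 costs 38; no covering selection beats 35.

35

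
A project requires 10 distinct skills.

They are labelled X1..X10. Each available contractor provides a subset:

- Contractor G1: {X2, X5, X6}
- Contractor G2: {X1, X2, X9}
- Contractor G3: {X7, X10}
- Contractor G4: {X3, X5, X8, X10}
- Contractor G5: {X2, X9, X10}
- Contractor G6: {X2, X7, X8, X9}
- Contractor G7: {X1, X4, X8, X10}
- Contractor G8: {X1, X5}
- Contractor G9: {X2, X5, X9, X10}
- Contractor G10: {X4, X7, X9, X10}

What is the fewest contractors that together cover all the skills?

4

Take {G1, G2, G4, G10}. Their union is {X1, X2, X3, X4, X5, X6, X7, X8, X9, X10}, which is all 10 skills.
No 3 of the 10 contractors cover everything (all 120 combinations miss at least one skill), so 4 is optimal.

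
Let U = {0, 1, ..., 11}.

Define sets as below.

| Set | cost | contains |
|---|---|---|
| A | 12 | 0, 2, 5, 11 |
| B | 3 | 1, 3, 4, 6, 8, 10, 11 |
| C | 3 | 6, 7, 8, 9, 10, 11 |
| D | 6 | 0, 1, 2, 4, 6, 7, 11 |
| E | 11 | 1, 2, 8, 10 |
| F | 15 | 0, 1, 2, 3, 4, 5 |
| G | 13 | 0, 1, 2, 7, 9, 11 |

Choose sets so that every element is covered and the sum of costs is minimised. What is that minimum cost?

C, F together cover every element (C ∪ F = {0, 1, 2, 3, 4, 5, 6, 7, 8, 9, 10, 11}); total cost 3 + 15 = 18.
The greedy pick B, C, D, A costs 24; no covering selection beats 18.

18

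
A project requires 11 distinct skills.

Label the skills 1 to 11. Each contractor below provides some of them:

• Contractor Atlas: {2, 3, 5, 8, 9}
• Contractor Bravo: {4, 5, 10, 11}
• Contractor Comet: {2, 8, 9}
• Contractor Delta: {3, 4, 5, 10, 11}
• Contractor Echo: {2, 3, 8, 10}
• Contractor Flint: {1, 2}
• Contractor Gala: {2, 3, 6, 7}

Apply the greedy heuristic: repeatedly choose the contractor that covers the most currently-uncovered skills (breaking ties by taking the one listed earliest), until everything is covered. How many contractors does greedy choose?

4

Greedy: pick Atlas (covers 5 new) → pick Bravo (covers 3 new) → pick Gala (covers 2 new) → pick Flint (covers 1 new). Total picks: 4.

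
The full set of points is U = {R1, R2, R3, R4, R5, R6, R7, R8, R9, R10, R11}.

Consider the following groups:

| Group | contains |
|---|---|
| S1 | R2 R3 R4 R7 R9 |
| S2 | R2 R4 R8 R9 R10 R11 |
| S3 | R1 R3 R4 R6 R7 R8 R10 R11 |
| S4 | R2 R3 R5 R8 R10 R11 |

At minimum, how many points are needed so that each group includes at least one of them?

2

The 2 points {R7, R11} hit every group.
No single point lies in every group, so at least 2 are needed and 2 is optimal.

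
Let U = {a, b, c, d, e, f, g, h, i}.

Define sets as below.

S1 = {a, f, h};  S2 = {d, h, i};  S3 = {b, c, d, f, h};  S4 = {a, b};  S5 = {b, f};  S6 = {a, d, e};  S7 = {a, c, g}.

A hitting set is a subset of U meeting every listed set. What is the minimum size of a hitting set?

Take T = {a, f, h}. Each listed set contains at least one of these, so T is a hitting set of size 3.
The sets S2, S5, S7 are pairwise disjoint, so any hitting set needs a separate item for each — at least 3. Hence 3 is optimal.

3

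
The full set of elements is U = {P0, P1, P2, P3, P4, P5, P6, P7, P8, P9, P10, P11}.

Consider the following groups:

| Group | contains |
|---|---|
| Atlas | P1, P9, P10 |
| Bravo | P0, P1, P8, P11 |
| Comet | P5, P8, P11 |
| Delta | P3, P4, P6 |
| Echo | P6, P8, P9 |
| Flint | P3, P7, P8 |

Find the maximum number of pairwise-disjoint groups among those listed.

Atlas, Comet, Delta are pairwise disjoint (Atlas={P1,P9,P10}; Comet={P5,P8,P11}; Delta={P3,P4,P6}).
Every remaining group overlaps one of these, and no 4 of the listed groups are pairwise disjoint, so 3 is the maximum.

3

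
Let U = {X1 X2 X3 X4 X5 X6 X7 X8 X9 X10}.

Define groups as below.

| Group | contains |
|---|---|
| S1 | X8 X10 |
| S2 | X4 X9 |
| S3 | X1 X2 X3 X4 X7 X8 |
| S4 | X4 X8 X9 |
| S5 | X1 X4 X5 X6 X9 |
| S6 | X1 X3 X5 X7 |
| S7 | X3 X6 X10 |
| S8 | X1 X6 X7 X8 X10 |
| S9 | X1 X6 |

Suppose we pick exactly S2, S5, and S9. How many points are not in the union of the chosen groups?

Union of S2, S5, S9 = {X1, X4, X5, X6, X9}.
Not covered: X2, X3, X7, X8, X10 — 5 points.

5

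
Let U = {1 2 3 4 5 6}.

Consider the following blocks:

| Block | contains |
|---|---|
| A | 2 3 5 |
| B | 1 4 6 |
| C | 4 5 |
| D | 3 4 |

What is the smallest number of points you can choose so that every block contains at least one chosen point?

2

H = {3, 4} meets every block (each contains at least one member of H), and |H| = 2.
The blocks A, B are pairwise disjoint, so any hitting set needs a separate point for each — at least 2. Hence 2 is optimal.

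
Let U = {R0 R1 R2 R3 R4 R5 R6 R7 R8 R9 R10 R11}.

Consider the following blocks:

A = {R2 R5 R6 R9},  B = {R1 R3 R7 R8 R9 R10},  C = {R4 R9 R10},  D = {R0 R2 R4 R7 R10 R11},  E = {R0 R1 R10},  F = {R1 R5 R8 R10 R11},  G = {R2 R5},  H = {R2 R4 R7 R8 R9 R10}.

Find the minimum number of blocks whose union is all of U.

A and B and D together: A ∪ B ∪ D = {R0, R1, R2, R3, R4, R5, R6, R7, R8, R9, R10, R11} — every element is covered.
Only B contains R3, so B is forced; the remaining 6 elements need at least 2 more blocks (each remaining block adds at most 4) — so at least 3 blocks are needed, and 3 is optimal.

3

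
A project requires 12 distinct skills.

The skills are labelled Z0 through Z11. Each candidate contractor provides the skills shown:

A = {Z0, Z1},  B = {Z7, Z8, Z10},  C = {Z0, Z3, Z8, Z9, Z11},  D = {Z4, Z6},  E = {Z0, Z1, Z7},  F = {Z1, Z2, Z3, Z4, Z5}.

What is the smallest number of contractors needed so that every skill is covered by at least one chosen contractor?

Take {B, C, D, F}. Their union is {Z0, Z1, Z2, Z3, Z4, Z5, Z6, Z7, Z8, Z9, Z10, Z11}, which is all 12 skills.
No 3 of the 6 contractors cover everything (all 20 combinations miss at least one skill), so 4 is optimal.

4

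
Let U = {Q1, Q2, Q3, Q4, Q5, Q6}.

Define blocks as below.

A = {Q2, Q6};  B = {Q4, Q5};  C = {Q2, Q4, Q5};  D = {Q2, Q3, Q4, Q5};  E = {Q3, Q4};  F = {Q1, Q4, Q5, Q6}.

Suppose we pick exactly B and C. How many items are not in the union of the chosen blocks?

3

Union of B, C = {Q2, Q4, Q5}.
Not covered: Q1, Q3, Q6 — 3 items.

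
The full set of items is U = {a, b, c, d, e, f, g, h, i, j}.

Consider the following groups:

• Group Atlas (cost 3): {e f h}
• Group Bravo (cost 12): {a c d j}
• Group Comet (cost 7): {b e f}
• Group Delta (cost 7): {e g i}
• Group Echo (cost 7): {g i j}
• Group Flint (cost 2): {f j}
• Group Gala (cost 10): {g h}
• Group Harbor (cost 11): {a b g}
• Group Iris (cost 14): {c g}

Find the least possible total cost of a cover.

Atlas, Bravo, Comet, Echo together cover every item (Atlas ∪ Bravo ∪ Comet ∪ Echo = {a, b, c, d, e, f, g, h, i, j}); total cost 3 + 12 + 7 + 7 = 29.
The greedy pick Atlas, Flint, Delta, Bravo, Comet costs 31; no covering selection beats 29.

29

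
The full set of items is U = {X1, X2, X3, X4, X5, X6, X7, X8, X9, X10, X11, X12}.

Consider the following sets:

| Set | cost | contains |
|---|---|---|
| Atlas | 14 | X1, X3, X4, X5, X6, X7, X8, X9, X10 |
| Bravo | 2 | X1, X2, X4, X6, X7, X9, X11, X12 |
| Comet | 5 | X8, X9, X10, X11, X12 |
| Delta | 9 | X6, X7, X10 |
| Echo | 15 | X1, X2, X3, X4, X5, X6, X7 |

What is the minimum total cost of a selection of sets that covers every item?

16

Atlas, Bravo together cover every item (Atlas ∪ Bravo = {X1, X2, X3, X4, X5, X6, X7, X8, X9, X10, X11, X12}); total cost 14 + 2 = 16.
The greedy pick Bravo, Comet, Atlas costs 21; no covering selection beats 16.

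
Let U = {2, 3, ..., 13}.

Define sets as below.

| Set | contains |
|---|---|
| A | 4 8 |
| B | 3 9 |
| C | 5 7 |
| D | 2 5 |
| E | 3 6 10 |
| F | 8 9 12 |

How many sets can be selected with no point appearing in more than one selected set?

3

C, E, F are pairwise disjoint (C={5,7}; E={3,6,10}; F={8,9,12}).
Every remaining set overlaps one of these, and no 4 of the listed sets are pairwise disjoint, so 3 is the maximum.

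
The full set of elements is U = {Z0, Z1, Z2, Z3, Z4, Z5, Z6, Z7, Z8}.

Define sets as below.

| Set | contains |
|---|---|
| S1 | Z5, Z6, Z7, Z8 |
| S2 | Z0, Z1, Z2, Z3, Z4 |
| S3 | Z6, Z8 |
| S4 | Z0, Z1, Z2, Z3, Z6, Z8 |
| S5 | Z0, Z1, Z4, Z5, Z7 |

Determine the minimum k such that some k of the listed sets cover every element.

2

Take {S1, S2}. Their union is {Z0, Z1, Z2, Z3, Z4, Z5, Z6, Z7, Z8}, which is all 9 elements.
No single set has all 9 elements (the largest, S4, has 6), so 2 is optimal.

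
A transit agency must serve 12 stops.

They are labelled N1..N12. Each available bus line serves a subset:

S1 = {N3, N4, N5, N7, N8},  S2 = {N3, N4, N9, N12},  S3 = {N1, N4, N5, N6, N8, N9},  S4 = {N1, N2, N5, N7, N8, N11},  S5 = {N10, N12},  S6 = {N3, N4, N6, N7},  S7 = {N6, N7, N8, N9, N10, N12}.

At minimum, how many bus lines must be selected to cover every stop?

3

Take {S1, S4, S7}. Their union is {N1, N2, N3, N4, N5, N6, N7, N8, N9, N10, N11, N12}, which is all 12 stops.
Only S4 contains N2, so S4 is forced; the remaining 6 stops need at least 2 more bus lines (each remaining bus line adds at most 4) — so at least 3 bus lines are needed, and 3 is optimal.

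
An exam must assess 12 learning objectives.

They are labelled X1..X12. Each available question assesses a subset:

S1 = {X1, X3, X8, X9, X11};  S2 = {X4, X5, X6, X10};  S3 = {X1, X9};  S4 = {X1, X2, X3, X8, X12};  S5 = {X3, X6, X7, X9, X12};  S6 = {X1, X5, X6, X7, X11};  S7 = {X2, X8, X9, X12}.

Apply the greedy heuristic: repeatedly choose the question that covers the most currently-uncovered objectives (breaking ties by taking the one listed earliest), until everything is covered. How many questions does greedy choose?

4

Greedy: pick S1 (covers 5 new) → pick S2 (covers 4 new) → pick S4 (covers 2 new) → pick S5 (covers 1 new). Total picks: 4.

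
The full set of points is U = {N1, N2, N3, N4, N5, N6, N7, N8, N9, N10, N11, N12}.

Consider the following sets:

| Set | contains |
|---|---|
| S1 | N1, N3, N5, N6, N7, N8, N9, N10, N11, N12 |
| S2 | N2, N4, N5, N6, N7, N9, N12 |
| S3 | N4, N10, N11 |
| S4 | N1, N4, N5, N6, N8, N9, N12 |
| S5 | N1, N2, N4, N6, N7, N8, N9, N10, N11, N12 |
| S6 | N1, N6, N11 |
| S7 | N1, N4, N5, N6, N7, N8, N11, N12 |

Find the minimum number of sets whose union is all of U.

2

S1 and S5 together: S1 ∪ S5 = {N1, N2, N3, N4, N5, N6, N7, N8, N9, N10, N11, N12} — every point is covered.
No single set has all 12 points (the largest, S1, has 10), so 2 is optimal.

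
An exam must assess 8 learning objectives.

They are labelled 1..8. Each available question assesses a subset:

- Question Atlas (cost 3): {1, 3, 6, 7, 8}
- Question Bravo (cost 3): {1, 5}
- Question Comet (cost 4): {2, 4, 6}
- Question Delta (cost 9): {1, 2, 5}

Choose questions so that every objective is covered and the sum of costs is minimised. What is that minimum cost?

10

Atlas, Bravo, Comet together cover every objective (Atlas ∪ Bravo ∪ Comet = {1, 2, 3, 4, 5, 6, 7, 8}); total cost 3 + 3 + 4 = 10.
No covering selection has total cost below 10.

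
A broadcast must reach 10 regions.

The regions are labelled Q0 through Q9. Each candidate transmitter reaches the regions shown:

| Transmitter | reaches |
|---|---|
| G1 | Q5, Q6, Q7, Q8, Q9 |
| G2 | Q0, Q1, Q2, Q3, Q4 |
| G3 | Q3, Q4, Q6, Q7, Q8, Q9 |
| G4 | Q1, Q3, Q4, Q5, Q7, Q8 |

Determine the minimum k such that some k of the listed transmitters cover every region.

2

G1 and G2 together: G1 ∪ G2 = {Q0, Q1, Q2, Q3, Q4, Q5, Q6, Q7, Q8, Q9} — every region is covered.
No single transmitter has all 10 regions (the largest, G3, has 6), so 2 is optimal.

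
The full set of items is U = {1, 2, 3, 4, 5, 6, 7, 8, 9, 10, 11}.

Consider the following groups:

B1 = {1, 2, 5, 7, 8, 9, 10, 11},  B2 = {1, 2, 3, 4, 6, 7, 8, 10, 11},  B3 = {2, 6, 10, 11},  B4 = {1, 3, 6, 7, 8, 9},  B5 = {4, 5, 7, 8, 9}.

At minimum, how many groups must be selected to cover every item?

Take {B2, B5}. Their union is {1, 2, 3, 4, 5, 6, 7, 8, 9, 10, 11}, which is all 11 items.
No single group has all 11 items (the largest, B2, has 9), so 2 is optimal.

2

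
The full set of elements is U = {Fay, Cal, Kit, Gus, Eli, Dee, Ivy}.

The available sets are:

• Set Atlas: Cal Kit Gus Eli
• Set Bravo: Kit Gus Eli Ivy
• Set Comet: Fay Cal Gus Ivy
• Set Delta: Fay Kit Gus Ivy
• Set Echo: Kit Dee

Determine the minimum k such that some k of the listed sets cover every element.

3

Atlas, Delta, and Echo cover everything between them: the union {Fay, Cal, Kit, Gus, Eli, Dee, Ivy} is all of U.
Only Echo contains Dee, so Echo is forced; the remaining 5 elements need at least 2 more sets (each remaining set adds at most 4) — so at least 3 sets are needed, and 3 is optimal.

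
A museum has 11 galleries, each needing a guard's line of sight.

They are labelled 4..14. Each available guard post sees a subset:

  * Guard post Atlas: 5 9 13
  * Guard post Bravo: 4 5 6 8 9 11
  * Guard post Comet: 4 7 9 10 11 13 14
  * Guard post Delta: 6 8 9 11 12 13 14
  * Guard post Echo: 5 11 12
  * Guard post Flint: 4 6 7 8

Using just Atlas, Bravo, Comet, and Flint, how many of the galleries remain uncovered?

Union of Atlas, Bravo, Comet, Flint = {4, 5, 6, 7, 8, 9, 10, 11, 13, 14}.
Not covered: 12 — 1 gallery.

1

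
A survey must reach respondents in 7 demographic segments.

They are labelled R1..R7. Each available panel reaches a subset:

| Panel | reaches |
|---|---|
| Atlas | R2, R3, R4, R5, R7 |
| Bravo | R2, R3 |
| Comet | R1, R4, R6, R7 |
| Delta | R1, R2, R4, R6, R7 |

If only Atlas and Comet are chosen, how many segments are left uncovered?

0

Union of Atlas, Comet = {R1, R2, R3, R4, R5, R6, R7} — that's every segment, so 0 are uncovered.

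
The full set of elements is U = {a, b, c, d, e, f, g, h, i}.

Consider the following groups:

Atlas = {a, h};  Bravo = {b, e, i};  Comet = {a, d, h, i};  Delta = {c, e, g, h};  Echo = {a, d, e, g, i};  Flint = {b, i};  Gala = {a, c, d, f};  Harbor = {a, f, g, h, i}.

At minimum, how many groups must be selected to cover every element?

3

Take {Bravo, Gala, Harbor}. Their union is {a, b, c, d, e, f, g, h, i}, which is all 9 elements.
No 2 of the 8 groups cover everything (all 28 combinations miss at least one element), so 3 is optimal.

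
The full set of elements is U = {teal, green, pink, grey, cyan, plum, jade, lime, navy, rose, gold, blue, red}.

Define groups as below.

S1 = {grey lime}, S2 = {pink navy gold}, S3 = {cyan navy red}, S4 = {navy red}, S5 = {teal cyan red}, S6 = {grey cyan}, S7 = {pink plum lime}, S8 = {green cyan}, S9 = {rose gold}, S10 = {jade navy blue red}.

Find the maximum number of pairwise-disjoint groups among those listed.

S1, S4, S8, S9 are pairwise disjoint (S1={grey,lime}; S4={navy,red}; S8={green,cyan}; S9={rose,gold}).
Every remaining group overlaps one of these, and no 5 of the listed groups are pairwise disjoint, so 4 is the maximum.

4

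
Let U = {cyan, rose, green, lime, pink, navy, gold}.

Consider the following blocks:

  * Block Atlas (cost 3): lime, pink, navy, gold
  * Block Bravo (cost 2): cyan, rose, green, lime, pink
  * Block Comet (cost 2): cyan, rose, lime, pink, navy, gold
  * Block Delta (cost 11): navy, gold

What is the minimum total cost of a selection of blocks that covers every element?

Bravo, Comet together cover every element (Bravo ∪ Comet = {cyan, rose, green, lime, pink, navy, gold}); total cost 2 + 2 = 4.
No covering selection has total cost below 4.

4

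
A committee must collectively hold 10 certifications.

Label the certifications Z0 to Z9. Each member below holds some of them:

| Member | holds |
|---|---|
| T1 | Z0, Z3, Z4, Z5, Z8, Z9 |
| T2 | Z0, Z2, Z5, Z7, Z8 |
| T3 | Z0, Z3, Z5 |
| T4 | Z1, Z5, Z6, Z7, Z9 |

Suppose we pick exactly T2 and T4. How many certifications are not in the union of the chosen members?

Union of T2, T4 = {Z0, Z1, Z2, Z5, Z6, Z7, Z8, Z9}.
Not covered: Z3, Z4 — 2 certifications.

2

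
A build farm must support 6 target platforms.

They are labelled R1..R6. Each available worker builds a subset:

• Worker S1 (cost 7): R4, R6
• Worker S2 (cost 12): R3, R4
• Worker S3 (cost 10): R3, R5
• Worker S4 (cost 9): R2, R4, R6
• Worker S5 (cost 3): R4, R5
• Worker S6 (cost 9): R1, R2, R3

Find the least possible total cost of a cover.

S1, S5, S6 together cover every platform (S1 ∪ S5 ∪ S6 = {R1, R2, R3, R4, R5, R6}); total cost 7 + 3 + 9 = 19.
No covering selection has total cost below 19.

19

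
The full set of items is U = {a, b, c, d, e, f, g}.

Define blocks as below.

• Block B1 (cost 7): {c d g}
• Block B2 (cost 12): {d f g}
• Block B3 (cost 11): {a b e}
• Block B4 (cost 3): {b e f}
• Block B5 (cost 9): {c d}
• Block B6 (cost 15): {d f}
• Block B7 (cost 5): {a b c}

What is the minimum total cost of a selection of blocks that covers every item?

15

B1, B4, B7 together cover every item (B1 ∪ B4 ∪ B7 = {a, b, c, d, e, f, g}); total cost 7 + 3 + 5 = 15.
No covering selection has total cost below 15.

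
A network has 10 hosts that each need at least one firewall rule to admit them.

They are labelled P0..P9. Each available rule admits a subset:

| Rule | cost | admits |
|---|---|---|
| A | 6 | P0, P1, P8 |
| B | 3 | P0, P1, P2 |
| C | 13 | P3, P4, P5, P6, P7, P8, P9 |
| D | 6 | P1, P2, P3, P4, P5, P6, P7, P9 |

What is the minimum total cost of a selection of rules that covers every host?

A, D together cover every host (A ∪ D = {P0, P1, P2, P3, P4, P5, P6, P7, P8, P9}); total cost 6 + 6 = 12.
No covering selection has total cost below 12.

12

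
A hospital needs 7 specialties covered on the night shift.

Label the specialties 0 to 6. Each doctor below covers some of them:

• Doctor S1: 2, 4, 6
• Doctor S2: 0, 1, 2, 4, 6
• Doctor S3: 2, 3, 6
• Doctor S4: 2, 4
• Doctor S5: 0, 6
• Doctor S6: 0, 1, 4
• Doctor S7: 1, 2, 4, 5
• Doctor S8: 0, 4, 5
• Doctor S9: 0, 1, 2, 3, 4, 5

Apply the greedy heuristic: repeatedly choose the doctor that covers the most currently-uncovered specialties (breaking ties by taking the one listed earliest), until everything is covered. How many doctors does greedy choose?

Greedy: pick S9 (covers 6 new) → pick S1 (covers 1 new). Total picks: 2.

2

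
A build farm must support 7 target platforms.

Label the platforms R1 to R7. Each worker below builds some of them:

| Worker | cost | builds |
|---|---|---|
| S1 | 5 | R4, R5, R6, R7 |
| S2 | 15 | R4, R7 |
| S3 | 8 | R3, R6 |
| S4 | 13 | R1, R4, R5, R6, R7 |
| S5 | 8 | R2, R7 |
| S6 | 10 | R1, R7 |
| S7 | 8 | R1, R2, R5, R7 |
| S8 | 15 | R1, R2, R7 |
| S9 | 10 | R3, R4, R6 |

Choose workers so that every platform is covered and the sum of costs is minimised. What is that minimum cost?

18

S7, S9 together cover every platform (S7 ∪ S9 = {R1, R2, R3, R4, R5, R6, R7}); total cost 8 + 10 = 18.
The greedy pick S1, S7, S3 costs 21; no covering selection beats 18.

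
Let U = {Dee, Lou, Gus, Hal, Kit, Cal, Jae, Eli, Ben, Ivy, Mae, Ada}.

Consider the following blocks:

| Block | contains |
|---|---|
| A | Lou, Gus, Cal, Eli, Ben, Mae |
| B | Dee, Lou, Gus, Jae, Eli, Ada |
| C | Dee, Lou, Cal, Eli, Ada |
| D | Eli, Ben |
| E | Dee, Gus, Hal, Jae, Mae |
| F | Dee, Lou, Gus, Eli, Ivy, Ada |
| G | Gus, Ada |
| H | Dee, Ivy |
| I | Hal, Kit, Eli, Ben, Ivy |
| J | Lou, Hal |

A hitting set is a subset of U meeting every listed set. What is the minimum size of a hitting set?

4

The 4 items {Dee, Gus, Hal, Ben} hit every block.
The blocks D, G, H, J are pairwise disjoint, so any hitting set needs a separate item for each — at least 4. Hence 4 is optimal.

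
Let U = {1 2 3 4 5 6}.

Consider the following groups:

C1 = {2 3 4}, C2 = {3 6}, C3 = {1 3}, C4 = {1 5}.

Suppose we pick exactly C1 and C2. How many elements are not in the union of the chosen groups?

2

Union of C1, C2 = {2, 3, 4, 6}.
Not covered: 1, 5 — 2 elements.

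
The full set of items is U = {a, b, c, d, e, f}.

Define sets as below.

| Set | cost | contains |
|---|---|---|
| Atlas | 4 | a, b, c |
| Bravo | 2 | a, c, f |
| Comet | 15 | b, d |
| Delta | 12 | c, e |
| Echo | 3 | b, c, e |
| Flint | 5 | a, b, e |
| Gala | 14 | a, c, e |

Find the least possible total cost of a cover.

20

Bravo, Comet, Echo together cover every item (Bravo ∪ Comet ∪ Echo = {a, b, c, d, e, f}); total cost 2 + 15 + 3 = 20.
No covering selection has total cost below 20.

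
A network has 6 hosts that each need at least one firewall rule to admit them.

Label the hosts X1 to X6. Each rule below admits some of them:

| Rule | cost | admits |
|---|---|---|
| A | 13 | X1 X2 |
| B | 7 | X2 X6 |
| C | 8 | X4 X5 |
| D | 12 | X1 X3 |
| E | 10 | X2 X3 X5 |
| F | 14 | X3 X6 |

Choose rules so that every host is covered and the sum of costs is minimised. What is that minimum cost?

27

B, C, D together cover every host (B ∪ C ∪ D = {X1, X2, X3, X4, X5, X6}); total cost 7 + 8 + 12 = 27.
The greedy pick E, B, C, D costs 37; no covering selection beats 27.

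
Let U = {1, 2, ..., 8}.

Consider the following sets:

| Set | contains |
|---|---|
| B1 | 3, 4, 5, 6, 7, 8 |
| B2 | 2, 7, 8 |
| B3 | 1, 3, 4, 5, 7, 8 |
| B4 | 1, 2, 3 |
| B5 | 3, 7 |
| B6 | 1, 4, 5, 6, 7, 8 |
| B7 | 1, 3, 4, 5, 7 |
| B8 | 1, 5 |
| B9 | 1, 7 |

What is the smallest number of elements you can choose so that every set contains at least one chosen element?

2

The 2 elements {1, 7} hit every set.
The sets B5, B8 are pairwise disjoint, so any hitting set needs a separate element for each — at least 2. Hence 2 is optimal.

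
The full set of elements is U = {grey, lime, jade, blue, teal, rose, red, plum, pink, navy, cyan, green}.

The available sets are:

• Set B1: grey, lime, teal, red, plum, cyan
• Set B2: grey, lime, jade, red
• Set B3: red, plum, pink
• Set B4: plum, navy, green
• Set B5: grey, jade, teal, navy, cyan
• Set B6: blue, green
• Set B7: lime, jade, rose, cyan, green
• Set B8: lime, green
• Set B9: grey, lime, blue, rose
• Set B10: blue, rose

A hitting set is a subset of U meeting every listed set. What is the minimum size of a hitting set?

Take H = {blue, teal, red, green}. Each listed set contains at least one of these, so H is a hitting set of size 4.
The sets B3, B5, B8, B10 are pairwise disjoint, so any hitting set needs a separate element for each — at least 4. Hence 4 is optimal.

4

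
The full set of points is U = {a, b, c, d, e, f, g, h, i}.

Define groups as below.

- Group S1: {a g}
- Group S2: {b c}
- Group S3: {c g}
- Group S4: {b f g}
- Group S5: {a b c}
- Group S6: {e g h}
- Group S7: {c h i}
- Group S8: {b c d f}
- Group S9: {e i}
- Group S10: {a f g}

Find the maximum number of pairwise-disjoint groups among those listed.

3

S2, S9, S10 are pairwise disjoint (S2={b,c}; S9={e,i}; S10={a,f,g}).
Every remaining group overlaps one of these, and no 4 of the listed groups are pairwise disjoint, so 3 is the maximum.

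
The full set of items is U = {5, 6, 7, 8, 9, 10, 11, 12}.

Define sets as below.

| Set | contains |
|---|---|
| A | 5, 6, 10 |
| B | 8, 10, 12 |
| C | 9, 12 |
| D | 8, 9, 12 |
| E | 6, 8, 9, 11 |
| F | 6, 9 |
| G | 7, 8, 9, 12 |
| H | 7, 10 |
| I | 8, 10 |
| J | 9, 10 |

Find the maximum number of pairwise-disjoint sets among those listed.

C, H are pairwise disjoint (C={9,12}; H={7,10}).
Every remaining set overlaps one of these, and no 3 of the listed sets are pairwise disjoint, so 2 is the maximum.

2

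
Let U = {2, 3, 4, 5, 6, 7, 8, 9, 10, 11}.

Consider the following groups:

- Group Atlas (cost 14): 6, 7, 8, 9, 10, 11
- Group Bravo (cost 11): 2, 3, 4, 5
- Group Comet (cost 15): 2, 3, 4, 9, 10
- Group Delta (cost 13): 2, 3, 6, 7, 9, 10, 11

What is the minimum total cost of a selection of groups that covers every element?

25

Atlas, Bravo together cover every element (Atlas ∪ Bravo = {2, 3, 4, 5, 6, 7, 8, 9, 10, 11}); total cost 14 + 11 = 25.
The greedy pick Delta, Bravo, Atlas costs 38; no covering selection beats 25.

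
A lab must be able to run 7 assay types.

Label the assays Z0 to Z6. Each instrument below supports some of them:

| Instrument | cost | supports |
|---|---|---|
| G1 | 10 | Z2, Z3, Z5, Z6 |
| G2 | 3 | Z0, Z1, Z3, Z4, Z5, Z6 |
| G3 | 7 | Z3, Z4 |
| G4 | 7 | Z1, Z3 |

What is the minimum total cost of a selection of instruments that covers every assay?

13

G1, G2 together cover every assay (G1 ∪ G2 = {Z0, Z1, Z2, Z3, Z4, Z5, Z6}); total cost 10 + 3 = 13.
No covering selection has total cost below 13.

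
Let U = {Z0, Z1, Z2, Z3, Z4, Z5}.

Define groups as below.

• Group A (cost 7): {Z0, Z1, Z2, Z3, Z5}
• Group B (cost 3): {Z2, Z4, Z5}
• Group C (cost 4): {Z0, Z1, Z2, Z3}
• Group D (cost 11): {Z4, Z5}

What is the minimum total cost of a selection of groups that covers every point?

B, C together cover every point (B ∪ C = {Z0, Z1, Z2, Z3, Z4, Z5}); total cost 3 + 4 = 7.
No covering selection has total cost below 7.

7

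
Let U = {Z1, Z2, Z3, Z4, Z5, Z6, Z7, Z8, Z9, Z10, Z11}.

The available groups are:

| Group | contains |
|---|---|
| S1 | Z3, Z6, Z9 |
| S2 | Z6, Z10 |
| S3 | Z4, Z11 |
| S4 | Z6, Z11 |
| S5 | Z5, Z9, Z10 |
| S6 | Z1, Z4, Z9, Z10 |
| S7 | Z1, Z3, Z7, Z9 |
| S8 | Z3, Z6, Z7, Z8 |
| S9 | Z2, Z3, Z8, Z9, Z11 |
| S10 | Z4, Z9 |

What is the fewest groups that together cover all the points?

S5, S6, S8, and S9 cover everything between them: the union {Z1, Z2, Z3, Z4, Z5, Z6, Z7, Z8, Z9, Z10, Z11} is all of U.
No 3 of the 10 groups cover everything (all 120 combinations miss at least one point), so 4 is optimal.

4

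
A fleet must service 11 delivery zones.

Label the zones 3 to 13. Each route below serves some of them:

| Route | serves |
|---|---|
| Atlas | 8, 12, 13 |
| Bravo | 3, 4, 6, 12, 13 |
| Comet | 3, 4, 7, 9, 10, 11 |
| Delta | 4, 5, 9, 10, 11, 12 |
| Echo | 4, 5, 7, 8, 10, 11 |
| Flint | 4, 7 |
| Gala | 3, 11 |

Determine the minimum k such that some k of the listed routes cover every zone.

Take {Bravo, Delta, Echo}. Their union is {3, 4, 5, 6, 7, 8, 9, 10, 11, 12, 13}, which is all 11 zones.
Only Bravo contains 6, so Bravo is forced; the remaining 6 zones need at least 2 more routes (each remaining route adds at most 5) — so at least 3 routes are needed, and 3 is optimal.

3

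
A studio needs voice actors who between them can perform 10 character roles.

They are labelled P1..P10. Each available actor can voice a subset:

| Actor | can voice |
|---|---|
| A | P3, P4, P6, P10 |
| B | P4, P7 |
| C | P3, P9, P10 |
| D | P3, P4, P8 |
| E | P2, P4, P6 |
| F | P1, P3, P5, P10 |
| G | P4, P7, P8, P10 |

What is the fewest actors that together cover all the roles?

4

Take {C, E, F, G}. Their union is {P1, P2, P3, P4, P5, P6, P7, P8, P9, P10}, which is all 10 roles.
Only C contains P9, so C is forced; the remaining 7 roles need at least 3 more actors (each remaining actor adds at most 3) — so at least 4 actors are needed, and 4 is optimal.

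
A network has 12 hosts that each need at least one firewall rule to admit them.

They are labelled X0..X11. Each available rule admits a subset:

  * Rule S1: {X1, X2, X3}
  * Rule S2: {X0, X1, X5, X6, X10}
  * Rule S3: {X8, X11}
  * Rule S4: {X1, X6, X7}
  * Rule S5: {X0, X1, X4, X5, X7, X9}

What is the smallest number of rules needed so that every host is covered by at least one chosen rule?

4

Take {S1, S2, S3, S5}. Their union is {X0, X1, X2, X3, X4, X5, X6, X7, X8, X9, X10, X11}, which is all 12 hosts.
Only S5 contains X4, so S5 is forced; the remaining 6 hosts need at least 3 more rules (each remaining rule adds at most 2) — so at least 4 rules are needed, and 4 is optimal.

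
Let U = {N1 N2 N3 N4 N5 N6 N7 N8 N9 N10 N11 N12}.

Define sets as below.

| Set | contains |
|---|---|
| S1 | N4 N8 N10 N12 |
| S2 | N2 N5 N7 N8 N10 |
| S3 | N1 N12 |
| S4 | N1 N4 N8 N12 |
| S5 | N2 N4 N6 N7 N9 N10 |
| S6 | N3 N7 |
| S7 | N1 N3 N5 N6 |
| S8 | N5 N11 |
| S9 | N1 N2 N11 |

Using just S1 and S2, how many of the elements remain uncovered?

5

Union of S1, S2 = {N2, N4, N5, N7, N8, N10, N12}.
Not covered: N1, N3, N6, N9, N11 — 5 elements.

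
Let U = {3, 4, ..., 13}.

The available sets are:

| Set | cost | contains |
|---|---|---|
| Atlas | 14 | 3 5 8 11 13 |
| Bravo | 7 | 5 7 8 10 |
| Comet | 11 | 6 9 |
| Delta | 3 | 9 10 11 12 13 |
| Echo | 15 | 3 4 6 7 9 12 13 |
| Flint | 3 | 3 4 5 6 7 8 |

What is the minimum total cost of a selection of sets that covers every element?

6

Delta, Flint together cover every element (Delta ∪ Flint = {3, 4, 5, 6, 7, 8, 9, 10, 11, 12, 13}); total cost 3 + 3 = 6.
No covering selection has total cost below 6.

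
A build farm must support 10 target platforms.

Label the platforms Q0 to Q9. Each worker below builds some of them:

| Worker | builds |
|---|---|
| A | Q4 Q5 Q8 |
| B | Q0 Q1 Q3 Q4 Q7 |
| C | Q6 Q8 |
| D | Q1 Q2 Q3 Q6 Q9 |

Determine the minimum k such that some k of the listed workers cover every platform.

3

A and B and D together: A ∪ B ∪ D = {Q0, Q1, Q2, Q3, Q4, Q5, Q6, Q7, Q8, Q9} — every platform is covered.
Only B contains Q0, so B is forced; the remaining 5 platforms need at least 2 more workers (each remaining worker adds at most 3) — so at least 3 workers are needed, and 3 is optimal.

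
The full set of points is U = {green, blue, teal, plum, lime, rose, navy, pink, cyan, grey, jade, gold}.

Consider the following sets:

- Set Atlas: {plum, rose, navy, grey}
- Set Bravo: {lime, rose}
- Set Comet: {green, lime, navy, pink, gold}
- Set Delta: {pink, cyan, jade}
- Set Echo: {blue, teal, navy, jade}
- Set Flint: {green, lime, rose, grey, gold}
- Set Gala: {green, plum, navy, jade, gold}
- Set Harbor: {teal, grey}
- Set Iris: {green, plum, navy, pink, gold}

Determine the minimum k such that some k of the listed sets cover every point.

4

Atlas and Delta and Echo and Flint together: Atlas ∪ Delta ∪ Echo ∪ Flint = {green, blue, teal, plum, lime, rose, navy, pink, cyan, grey, jade, gold} — every point is covered.
No 3 of the 9 sets cover everything (all 84 combinations miss at least one point), so 4 is optimal.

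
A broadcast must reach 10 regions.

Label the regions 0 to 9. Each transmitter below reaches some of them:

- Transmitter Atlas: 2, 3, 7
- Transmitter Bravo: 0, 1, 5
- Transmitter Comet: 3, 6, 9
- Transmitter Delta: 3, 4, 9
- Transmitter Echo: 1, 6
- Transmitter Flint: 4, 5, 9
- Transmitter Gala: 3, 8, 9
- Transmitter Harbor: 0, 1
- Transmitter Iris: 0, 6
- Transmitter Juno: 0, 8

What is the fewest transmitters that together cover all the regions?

4

Atlas and Echo and Flint and Juno together: Atlas ∪ Echo ∪ Flint ∪ Juno = {0, 1, 2, 3, 4, 5, 6, 7, 8, 9} — every region is covered.
Each transmitter has at most 3 regions, and 3·3 = 9 < 10 — so at least 4 transmitters are needed, and 4 is optimal.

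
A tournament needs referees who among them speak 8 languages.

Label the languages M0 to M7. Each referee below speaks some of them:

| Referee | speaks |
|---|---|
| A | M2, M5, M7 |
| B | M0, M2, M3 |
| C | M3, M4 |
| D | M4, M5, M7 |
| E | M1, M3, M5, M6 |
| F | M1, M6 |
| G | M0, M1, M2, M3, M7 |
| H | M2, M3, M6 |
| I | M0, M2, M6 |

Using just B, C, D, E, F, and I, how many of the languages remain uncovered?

0

Union of B, C, D, E, F, I = {M0, M1, M2, M3, M4, M5, M6, M7} — that's every language, so 0 are uncovered.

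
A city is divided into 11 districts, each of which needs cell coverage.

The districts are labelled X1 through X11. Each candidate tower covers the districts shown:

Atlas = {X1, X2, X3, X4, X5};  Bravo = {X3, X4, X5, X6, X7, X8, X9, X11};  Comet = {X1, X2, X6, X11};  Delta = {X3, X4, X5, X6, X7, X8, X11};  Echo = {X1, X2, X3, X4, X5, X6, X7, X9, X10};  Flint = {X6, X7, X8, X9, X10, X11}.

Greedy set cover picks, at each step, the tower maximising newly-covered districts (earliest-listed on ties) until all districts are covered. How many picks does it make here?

Greedy: pick Echo (covers 9 new) → pick Bravo (covers 2 new). Total picks: 2.

2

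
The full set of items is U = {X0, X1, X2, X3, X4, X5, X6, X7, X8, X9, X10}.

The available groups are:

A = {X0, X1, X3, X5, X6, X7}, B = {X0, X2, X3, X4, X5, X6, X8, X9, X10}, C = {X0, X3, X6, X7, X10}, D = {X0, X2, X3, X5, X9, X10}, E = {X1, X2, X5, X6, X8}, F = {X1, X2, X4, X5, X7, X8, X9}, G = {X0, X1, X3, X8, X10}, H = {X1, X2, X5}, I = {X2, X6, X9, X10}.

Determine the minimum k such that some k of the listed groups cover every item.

C and F cover everything between them: the union {X0, X1, X2, X3, X4, X5, X6, X7, X8, X9, X10} is all of U.
No single group has all 11 items (the largest, B, has 9), so 2 is optimal.

2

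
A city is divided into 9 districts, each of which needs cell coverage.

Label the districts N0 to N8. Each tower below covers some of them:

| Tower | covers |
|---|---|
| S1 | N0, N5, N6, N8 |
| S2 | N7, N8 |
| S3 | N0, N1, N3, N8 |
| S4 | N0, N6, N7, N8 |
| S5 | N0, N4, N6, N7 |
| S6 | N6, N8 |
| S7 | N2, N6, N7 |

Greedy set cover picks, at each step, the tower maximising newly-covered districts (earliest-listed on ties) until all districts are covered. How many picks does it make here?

Greedy: pick S1 (covers 4 new) → pick S3 (covers 2 new) → pick S5 (covers 2 new) → pick S7 (covers 1 new). Total picks: 4.

4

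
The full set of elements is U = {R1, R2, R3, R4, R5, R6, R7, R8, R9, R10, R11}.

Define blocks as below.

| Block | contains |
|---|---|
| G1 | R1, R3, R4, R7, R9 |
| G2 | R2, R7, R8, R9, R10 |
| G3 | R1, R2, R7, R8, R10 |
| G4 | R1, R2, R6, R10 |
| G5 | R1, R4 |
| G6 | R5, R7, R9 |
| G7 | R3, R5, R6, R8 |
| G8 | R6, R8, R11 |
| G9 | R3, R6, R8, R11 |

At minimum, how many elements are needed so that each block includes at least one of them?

The 3 elements {R4, R6, R7} hit every block.
The blocks G5, G6, G9 are pairwise disjoint, so any hitting set needs a separate element for each — at least 3. Hence 3 is optimal.

3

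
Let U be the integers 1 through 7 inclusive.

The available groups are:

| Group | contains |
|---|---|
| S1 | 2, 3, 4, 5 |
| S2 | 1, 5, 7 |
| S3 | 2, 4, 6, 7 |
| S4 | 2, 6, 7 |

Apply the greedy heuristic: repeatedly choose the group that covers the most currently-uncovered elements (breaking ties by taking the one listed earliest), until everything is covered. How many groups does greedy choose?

Greedy: pick S1 (covers 4 new) → pick S2 (covers 2 new) → pick S3 (covers 1 new). Total picks: 3.

3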